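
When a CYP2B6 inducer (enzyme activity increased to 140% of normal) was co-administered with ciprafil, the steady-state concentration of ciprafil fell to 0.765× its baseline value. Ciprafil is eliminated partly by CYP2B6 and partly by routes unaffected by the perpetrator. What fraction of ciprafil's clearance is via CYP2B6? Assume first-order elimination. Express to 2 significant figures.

Let x = fm,CYP2B6. Because steady-state concentration ∝ 1/CL, relative clearance rose to 1/0.765 = 1.307.
Setting x·1.4 + (1 − x) = 1.307 and solving: x = (1.307 − 1)/(1.4 − 1) = 0.77.

0.77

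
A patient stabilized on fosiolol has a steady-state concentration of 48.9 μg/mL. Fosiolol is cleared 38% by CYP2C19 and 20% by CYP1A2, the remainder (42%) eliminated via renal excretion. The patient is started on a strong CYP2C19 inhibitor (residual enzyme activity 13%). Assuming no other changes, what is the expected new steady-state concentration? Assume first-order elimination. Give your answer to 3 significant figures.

73.1 μg/mL

The CYP2C19 pathway (38% of clearance) falls to 0.13× activity: 0.38 × 0.13 = 0.0494.
CYP1A2 (20%) and the residual 42% are unaffected.
CL_new/CL_old = 0.0494 + 0.2 + 0.42 = 0.6694.
Steady-state concentration ∝ 1/CL, so new value = 48.9 / 0.6694 = 73.1 μg/mL.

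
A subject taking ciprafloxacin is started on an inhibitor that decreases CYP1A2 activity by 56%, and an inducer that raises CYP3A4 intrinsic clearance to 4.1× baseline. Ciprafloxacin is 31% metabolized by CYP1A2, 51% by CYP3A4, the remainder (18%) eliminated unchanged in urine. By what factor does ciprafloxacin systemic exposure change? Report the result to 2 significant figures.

0.42

The CYP1A2 pathway (31% of clearance) falls to 0.44× activity: 0.31 × 0.44 = 0.1364.
The CYP3A4 pathway (51% of clearance) is boosted to 4.1× activity: 0.51 × 4.1 = 2.091.
Non-CYP routes (18%) are unchanged.
CL_new/CL_old = 0.1364 + 2.091 + 0.18 = 2.4074.
Because systemic exposure varies inversely with clearance, the combined effect is 1 / 2.4074 = 0.42.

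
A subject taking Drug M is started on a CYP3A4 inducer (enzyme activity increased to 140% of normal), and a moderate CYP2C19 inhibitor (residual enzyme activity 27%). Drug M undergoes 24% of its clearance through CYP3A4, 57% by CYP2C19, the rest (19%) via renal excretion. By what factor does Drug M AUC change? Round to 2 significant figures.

CYP3A4: 0.24 × 1.4 = 0.336
CYP2C19: 0.57 × 0.27 = 0.1539
Other: 0.19 (unchanged)
Relative clearance = 0.336 + 0.1539 + 0.19 = 0.6799.
AUC ∝ 1/CL: fold-change = 1 / 0.6799 = 1.5.

1.5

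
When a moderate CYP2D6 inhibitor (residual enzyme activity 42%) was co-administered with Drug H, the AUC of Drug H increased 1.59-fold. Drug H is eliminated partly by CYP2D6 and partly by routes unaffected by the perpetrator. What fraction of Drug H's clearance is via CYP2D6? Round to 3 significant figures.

Write x for the fraction cleared via CYP2D6. The observed AUC change means clearance fell to 1/1.59 = 0.6289 of baseline.
Only the CYP2D6 route changed, so 0.6289 = x·0.42 + (1 − x), giving x = 0.640.

0.640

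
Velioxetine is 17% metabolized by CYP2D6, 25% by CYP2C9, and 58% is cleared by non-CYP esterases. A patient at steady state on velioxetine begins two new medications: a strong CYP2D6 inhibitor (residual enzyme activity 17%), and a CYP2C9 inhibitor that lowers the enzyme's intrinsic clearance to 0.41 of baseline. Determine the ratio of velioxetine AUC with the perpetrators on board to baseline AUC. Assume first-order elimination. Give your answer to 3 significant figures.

1.41

The CYP2D6 pathway (17% of clearance) falls to 0.17× activity: 0.17 × 0.17 = 0.0289.
The CYP2C9 pathway (25% of clearance) falls to 0.41× activity: 0.25 × 0.41 = 0.1025.
The remaining 58% of clearance is unaffected.
New clearance relative to baseline: 0.0289 + 0.1025 + 0.58 = 0.7114.
AUC ∝ 1/CL: fold-change = 1 / 0.7114 = 1.41.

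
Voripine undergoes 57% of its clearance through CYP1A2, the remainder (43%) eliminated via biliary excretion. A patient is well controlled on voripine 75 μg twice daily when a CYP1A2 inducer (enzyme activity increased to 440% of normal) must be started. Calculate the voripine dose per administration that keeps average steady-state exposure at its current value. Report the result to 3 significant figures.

CYP1A2: 0.57 × 4.4 = 2.508
Other: 0.43 (unchanged)
New clearance relative to baseline: 2.508 + 0.43 = 2.938.
Exposure is unchanged when dose changes in proportion to clearance. New dose = 75 μg × 2.938 = 220 μg.

220 μg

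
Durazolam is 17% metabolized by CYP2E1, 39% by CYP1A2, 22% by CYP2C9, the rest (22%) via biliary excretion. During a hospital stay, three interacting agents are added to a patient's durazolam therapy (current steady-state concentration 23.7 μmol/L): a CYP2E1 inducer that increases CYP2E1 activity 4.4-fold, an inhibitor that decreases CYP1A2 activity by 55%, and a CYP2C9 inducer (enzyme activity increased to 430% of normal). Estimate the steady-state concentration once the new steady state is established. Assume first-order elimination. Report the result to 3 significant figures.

CYP2E1: 0.17 × 4.4 = 0.748
CYP1A2: 0.39 × 0.45 = 0.1755
CYP2C9: 0.22 × 4.3 = 0.946
Other: 0.22 (unchanged)
CL_new/CL_old = 0.748 + 0.1755 + 0.946 + 0.22 = 2.0895.
Steady-state concentration ∝ 1/CL: new value = 23.7 / 2.0895 = 11.3 μmol/L.

11.3 μmol/L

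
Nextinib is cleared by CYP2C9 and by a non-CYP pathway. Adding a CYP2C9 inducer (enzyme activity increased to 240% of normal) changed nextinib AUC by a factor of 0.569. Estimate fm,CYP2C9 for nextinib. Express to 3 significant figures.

0.541

Call the CYP2C9 fraction fm. After the interaction, CL_new/CL_old = fm × 2.4 + (1 − fm).
AUC ratio = 1 / (new CL fraction), so new CL fraction = 1 / 0.569 = 1.757.
fm × 2.4 + 1 − fm = 1.757  ⇒  fm × (2.4 − 1) = 0.7575  ⇒  fm = 0.541.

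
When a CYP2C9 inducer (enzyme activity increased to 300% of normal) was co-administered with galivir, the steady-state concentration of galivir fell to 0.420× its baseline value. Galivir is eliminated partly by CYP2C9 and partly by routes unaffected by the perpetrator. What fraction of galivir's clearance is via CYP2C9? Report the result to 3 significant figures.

Let fm be the CYP2C9 fraction. New clearance relative to baseline = fm × 3 + (1 − fm).
Steady-state concentration ratio = 1 / (new CL fraction), so new CL fraction = 1 / 0.420 = 2.381.
fm × 3 + 1 − fm = 2.381  ⇒  fm × (3 − 1) = 1.381  ⇒  fm = 0.690.

0.690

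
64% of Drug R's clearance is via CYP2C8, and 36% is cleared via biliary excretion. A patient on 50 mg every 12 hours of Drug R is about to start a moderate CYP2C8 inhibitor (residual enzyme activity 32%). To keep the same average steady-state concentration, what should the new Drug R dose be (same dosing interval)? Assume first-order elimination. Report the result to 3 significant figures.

The CYP2C8 pathway (64% of clearance) falls to 0.32× activity: 0.64 × 0.32 = 0.2048.
Non-CYP routes (36%) are unchanged.
New clearance relative to baseline: 0.2048 + 0.36 = 0.5648.
Css,avg = (dose rate)/CL, so holding Css fixed requires dose ∝ CL: 50 × 0.5648 = 28.2 mg.

28.2 mg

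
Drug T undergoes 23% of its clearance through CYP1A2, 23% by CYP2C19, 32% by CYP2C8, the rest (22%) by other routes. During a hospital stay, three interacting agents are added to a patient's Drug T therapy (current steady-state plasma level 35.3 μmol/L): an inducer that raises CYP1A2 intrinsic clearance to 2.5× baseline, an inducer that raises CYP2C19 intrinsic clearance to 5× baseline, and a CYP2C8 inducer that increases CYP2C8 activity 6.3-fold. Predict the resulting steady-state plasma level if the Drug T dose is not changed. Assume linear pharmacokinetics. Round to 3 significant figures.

8.91 μmol/L

CYP1A2: 0.23 × 2.5 = 0.575
CYP2C19: 0.23 × 5 = 1.15
CYP2C8: 0.32 × 6.3 = 2.016
Other: 0.22 (unchanged)
CL_new/CL_old = 0.575 + 1.15 + 2.016 + 0.22 = 3.961.
Steady-state plasma level ∝ 1/CL: new value = 35.3 / 3.961 = 8.91 μmol/L.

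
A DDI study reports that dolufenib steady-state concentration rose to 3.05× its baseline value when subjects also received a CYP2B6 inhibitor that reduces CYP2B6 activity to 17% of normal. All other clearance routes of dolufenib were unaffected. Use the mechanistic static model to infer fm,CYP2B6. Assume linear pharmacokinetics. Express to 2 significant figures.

0.81

Let fm be the CYP2B6 fraction. New clearance relative to baseline = fm × 0.17 + (1 − fm).
Steady-state concentration ratio = 1 / (new CL fraction), so new CL fraction = 1 / 3.05 = 0.3279.
fm × 0.17 + 1 − fm = 0.3279  ⇒  fm × (0.17 − 1) = −0.6721  ⇒  fm = 0.81.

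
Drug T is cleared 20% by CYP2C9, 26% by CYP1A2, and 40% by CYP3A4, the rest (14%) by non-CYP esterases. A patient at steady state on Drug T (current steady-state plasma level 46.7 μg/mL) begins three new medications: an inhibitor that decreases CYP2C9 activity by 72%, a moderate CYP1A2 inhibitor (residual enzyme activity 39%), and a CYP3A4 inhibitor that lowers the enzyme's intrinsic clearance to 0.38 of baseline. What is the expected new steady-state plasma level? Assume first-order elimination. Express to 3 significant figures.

The CYP2C9 pathway (20% of clearance) drops to 0.28× activity: 0.2 × 0.28 = 0.056.
The CYP1A2 pathway (26% of clearance) falls to 0.39× activity: 0.26 × 0.39 = 0.1014.
The CYP3A4 pathway (40% of clearance) drops to 0.38× activity: 0.4 × 0.38 = 0.152.
Non-CYP routes (14%) are unchanged.
New clearance relative to baseline: 0.056 + 0.1014 + 0.152 + 0.14 = 0.4494.
New steady-state plasma level = 46.7 / 0.4494 = 104 μg/mL (concentration scales inversely with clearance).

104 μg/mL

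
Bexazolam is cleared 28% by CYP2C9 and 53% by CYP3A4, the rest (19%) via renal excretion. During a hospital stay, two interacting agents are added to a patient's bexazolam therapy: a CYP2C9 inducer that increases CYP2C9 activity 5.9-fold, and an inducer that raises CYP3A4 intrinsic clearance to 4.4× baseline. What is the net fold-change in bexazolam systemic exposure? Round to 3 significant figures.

CYP2C9: 0.28 × 5.9 = 1.652
CYP3A4: 0.53 × 4.4 = 2.332
Other: 0.19 (unchanged)
Relative clearance = 1.652 + 2.332 + 0.19 = 4.174.
Because systemic exposure varies inversely with clearance, the combined effect is 1 / 4.174 = 0.240.

0.240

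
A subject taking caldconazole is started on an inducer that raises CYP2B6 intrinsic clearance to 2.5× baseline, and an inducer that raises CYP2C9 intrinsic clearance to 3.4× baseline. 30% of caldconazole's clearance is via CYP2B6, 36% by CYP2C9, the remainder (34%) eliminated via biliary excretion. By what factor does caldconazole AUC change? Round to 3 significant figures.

0.432

CYP2B6: 0.3 × 2.5 = 0.75
CYP2C9: 0.36 × 3.4 = 1.224
Other: 0.34 (unchanged)
CL_new/CL_old = 0.75 + 1.224 + 0.34 = 2.314.
Because AUC varies inversely with clearance, the combined effect is 1 / 2.314 = 0.432.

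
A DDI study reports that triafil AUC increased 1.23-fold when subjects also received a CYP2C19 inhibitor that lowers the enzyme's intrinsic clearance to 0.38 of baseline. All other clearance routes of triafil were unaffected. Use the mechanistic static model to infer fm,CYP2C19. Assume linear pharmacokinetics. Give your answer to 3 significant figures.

0.302

CL'/CL = 1 / 1.23 = 0.813
0.38·fm + (1 − fm) = 0.813
fm = (0.813 − 1) / (0.38 − 1) = 0.302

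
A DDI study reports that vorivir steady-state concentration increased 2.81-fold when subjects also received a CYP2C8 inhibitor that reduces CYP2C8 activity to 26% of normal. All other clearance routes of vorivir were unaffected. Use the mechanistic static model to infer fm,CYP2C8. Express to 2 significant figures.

0.87

CL'/CL = 1 / 2.81 = 0.3559
0.26·fm + (1 − fm) = 0.3559
fm = (0.3559 − 1) / (0.26 − 1) = 0.87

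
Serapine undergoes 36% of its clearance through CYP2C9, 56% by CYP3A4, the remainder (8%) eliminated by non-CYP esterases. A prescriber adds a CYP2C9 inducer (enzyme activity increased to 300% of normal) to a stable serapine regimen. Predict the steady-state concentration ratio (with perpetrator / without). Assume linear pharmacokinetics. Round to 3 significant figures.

0.581

The CYP2C9 pathway (36% of clearance) increases to 3× activity: 0.36 × 3 = 1.08.
CYP3A4 (56%) and the residual 8% are unaffected.
CL_new/CL_old = 1.08 + 0.56 + 0.08 = 1.72.
Steady-state concentration ratio = CL_old/CL_new = 1 / 1.72 = 0.581.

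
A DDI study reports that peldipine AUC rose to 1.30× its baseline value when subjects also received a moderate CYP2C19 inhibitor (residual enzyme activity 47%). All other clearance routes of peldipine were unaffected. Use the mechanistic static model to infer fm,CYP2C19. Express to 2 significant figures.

0.44

Write x for the fraction cleared via CYP2C19. The observed AUC change means clearance fell to 1/1.30 = 0.7692 of baseline.
Setting x·0.47 + (1 − x) = 0.7692 and solving: x = (0.7692 − 1)/(0.47 − 1) = 0.44.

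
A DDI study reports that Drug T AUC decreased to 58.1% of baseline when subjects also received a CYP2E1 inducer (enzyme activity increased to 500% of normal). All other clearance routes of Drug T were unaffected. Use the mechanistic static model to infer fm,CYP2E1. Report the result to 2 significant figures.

0.18

Write x for the fraction cleared via CYP2E1. The observed AUC change means clearance rose to 1/0.581 = 1.721 of baseline.
Setting x·5 + (1 − x) = 1.721 and solving: x = (1.721 − 1)/(5 − 1) = 0.18.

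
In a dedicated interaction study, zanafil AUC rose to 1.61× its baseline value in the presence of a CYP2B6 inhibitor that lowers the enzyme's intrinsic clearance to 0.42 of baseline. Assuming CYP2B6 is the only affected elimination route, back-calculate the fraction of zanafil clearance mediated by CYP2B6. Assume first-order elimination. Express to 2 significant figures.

0.65

CL'/CL = 1 / 1.61 = 0.6211
0.42·fm + (1 − fm) = 0.6211
fm = (0.6211 − 1) / (0.42 − 1) = 0.65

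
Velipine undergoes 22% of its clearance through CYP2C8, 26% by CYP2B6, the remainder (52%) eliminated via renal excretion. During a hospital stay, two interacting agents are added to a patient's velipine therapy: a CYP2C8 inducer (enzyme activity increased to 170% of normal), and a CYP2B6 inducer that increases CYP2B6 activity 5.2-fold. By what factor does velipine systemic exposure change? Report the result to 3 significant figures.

0.445

CYP2C8: 0.22 × 1.7 = 0.374
CYP2B6: 0.26 × 5.2 = 1.352
Other: 0.52 (unchanged)
CL_new/CL_old = 0.374 + 1.352 + 0.52 = 2.246.
Because systemic exposure varies inversely with clearance, the combined effect is 1 / 2.246 = 0.445.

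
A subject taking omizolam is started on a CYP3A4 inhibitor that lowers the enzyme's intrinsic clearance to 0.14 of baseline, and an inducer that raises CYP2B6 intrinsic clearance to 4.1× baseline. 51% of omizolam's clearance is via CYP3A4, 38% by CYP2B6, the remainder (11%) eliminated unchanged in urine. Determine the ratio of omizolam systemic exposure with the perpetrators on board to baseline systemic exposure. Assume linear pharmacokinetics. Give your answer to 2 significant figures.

CYP3A4: 0.51 × 0.14 = 0.0714
CYP2B6: 0.38 × 4.1 = 1.558
Other: 0.11 (unchanged)
CL_new/CL_old = 0.0714 + 1.558 + 0.11 = 1.7394.
Systemic exposure ∝ 1/CL: fold-change = 1 / 1.7394 = 0.57.

0.57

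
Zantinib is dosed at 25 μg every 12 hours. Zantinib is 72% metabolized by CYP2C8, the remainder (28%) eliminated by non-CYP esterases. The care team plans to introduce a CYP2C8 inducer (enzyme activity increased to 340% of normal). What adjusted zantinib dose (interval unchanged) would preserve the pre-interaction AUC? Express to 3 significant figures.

68.2 μg

The CYP2C8 pathway (72% of clearance) rises to 3.4× activity: 0.72 × 3.4 = 2.448.
Non-CYP routes (28%) are unchanged.
Relative clearance = 2.448 + 0.28 = 2.728.
To maintain the same steady-state level, dose must scale with clearance: new dose = 25 × 2.728 = 68.2 μg.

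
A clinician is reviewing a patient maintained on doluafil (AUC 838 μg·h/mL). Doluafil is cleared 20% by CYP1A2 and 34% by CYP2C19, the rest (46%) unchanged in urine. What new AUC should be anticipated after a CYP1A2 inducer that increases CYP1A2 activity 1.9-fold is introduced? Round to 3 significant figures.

710 μg·h/mL

CYP1A2: 0.2 × 1.9 = 0.38
CYP2C19: 0.34 (unchanged)
Other: 0.46 (unchanged)
CL_new/CL_old = 0.38 + 0.34 + 0.46 = 1.18.
AUC ∝ 1/CL, so new value = 838 / 1.18 = 710 μg·h/mL.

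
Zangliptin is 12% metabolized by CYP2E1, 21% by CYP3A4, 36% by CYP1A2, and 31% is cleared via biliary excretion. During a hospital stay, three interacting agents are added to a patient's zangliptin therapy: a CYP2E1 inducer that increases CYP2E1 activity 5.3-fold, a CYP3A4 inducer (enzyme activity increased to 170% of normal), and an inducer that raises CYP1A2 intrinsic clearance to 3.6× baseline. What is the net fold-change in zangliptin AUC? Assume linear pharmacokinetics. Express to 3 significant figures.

0.385

The CYP2E1 pathway (12% of clearance) increases to 5.3× activity: 0.12 × 5.3 = 0.636.
The CYP3A4 pathway (21% of clearance) is boosted to 1.7× activity: 0.21 × 1.7 = 0.357.
The CYP1A2 pathway (36% of clearance) increases to 3.6× activity: 0.36 × 3.6 = 1.296.
The remaining 31% of clearance is unaffected.
New clearance relative to baseline: 0.636 + 0.357 + 1.296 + 0.31 = 2.599.
AUC ∝ 1/CL: fold-change = 1 / 2.599 = 0.385.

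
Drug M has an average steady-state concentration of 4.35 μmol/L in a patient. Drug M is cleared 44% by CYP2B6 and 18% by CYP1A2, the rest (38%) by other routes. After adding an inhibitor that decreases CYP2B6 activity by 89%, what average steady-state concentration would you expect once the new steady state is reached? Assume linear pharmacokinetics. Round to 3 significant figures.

7.15 μmol/L

The CYP2B6 pathway (44% of clearance) falls to 0.11× activity: 0.44 × 0.11 = 0.0484.
CYP1A2 (18%) and the residual 38% are unaffected.
New clearance relative to baseline: 0.0484 + 0.18 + 0.38 = 0.6084.
With dosing unchanged, average steady-state concentration scales as 1/CL: 4.35 / 0.6084 = 7.15 μmol/L.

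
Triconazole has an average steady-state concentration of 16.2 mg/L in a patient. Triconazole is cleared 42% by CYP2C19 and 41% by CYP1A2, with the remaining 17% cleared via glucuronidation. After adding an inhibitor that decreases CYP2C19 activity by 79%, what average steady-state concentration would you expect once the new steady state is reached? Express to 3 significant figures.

24.2 mg/L

The CYP2C19 pathway (42% of clearance) drops to 0.21× activity: 0.42 × 0.21 = 0.0882.
CYP1A2 (41%) and the residual 17% are unaffected.
Relative clearance = 0.0882 + 0.41 + 0.17 = 0.6682.
New average steady-state concentration = baseline ÷ relative clearance = 16.2 / 0.6682 = 24.2 mg/L.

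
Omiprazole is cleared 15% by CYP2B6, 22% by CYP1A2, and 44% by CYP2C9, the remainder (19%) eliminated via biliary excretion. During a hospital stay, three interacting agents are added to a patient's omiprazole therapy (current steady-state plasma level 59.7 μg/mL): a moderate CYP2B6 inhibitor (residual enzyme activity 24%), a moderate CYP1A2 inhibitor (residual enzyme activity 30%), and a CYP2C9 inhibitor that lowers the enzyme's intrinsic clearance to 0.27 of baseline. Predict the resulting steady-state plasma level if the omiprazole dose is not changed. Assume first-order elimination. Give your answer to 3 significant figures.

The CYP2B6 pathway (15% of clearance) falls to 0.24× activity: 0.15 × 0.24 = 0.036.
The CYP1A2 pathway (22% of clearance) drops to 0.3× activity: 0.22 × 0.3 = 0.066.
The CYP2C9 pathway (44% of clearance) is reduced to 0.27× activity: 0.44 × 0.27 = 0.1188.
Non-CYP routes (19%) are unchanged.
CL_new/CL_old = 0.036 + 0.066 + 0.1188 + 0.19 = 0.4108.
Steady-state plasma level ∝ 1/CL: new value = 59.7 / 0.4108 = 145 μg/mL.

145 μg/mL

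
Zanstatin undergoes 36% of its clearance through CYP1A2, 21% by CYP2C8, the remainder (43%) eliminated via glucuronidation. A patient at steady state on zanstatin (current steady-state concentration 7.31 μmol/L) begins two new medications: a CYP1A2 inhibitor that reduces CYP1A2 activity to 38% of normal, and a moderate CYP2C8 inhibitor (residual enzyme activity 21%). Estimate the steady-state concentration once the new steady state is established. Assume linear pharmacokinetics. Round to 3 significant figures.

The CYP1A2 pathway (36% of clearance) is reduced to 0.38× activity: 0.36 × 0.38 = 0.1368.
The CYP2C8 pathway (21% of clearance) falls to 0.21× activity: 0.21 × 0.21 = 0.0441.
The remaining 43% of clearance is unaffected.
Relative clearance = 0.1368 + 0.0441 + 0.43 = 0.6109.
New steady-state concentration = 7.31 / 0.6109 = 12.0 μmol/L (concentration scales inversely with clearance).

12.0 μmol/L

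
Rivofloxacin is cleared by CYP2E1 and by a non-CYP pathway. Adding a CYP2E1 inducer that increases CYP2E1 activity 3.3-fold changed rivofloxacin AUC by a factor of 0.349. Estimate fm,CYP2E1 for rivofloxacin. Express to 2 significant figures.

0.81

Let fm be the CYP2E1 fraction. New clearance relative to baseline = fm × 3.3 + (1 − fm).
AUC ratio = 1 / (new CL fraction), so new CL fraction = 1 / 0.349 = 2.865.
fm × 3.3 + 1 − fm = 2.865  ⇒  fm × (3.3 − 1) = 1.865  ⇒  fm = 0.81.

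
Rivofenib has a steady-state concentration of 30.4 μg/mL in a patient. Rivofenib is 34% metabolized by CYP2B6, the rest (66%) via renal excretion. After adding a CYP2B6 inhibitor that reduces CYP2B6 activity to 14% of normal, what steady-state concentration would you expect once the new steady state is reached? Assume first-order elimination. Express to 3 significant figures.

The CYP2B6 pathway (34% of clearance) falls to 0.14× activity: 0.34 × 0.14 = 0.0476.
Non-CYP routes (66%) are unchanged.
Relative clearance = 0.0476 + 0.66 = 0.7076.
New steady-state concentration = baseline ÷ relative clearance = 30.4 / 0.7076 = 43.0 μg/mL.

43.0 μg/mL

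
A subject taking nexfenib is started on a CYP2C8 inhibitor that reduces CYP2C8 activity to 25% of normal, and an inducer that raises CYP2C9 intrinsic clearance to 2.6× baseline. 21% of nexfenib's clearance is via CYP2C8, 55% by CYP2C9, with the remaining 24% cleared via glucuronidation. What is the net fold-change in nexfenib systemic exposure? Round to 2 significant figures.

0.58

The CYP2C8 pathway (21% of clearance) is reduced to 0.25× activity: 0.21 × 0.25 = 0.0525.
The CYP2C9 pathway (55% of clearance) is boosted to 2.6× activity: 0.55 × 2.6 = 1.43.
Non-CYP routes (24%) are unchanged.
New clearance relative to baseline: 0.0525 + 1.43 + 0.24 = 1.7225.
Net systemic exposure ratio = 1 / 1.7225 = 0.58.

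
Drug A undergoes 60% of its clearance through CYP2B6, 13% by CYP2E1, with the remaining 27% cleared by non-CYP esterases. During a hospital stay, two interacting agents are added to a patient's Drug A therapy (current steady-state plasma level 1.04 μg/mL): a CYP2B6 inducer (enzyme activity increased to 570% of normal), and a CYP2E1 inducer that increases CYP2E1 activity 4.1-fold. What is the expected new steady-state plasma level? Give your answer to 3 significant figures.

CYP2B6: 0.6 × 5.7 = 3.42
CYP2E1: 0.13 × 4.1 = 0.533
Other: 0.27 (unchanged)
New clearance relative to baseline: 3.42 + 0.533 + 0.27 = 4.223.
Steady-state plasma level ∝ 1/CL: new value = 1.04 / 4.223 = 0.246 μg/mL.

0.246 μg/mL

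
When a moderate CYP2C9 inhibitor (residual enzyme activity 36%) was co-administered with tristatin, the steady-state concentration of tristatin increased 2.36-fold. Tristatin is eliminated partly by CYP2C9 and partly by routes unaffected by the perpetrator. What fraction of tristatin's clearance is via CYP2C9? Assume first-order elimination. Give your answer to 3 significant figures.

CL'/CL = 1 / 2.36 = 0.4237
0.36·fm + (1 − fm) = 0.4237
fm = (0.4237 − 1) / (0.36 − 1) = 0.900

0.900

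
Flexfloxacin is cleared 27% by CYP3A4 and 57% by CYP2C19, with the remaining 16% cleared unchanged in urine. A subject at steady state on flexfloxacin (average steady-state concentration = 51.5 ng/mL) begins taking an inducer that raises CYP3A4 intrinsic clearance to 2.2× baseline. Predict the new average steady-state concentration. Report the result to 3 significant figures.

The CYP3A4 pathway (27% of clearance) rises to 2.2× activity: 0.27 × 2.2 = 0.594.
CYP2C19 (57%) and the residual 16% are unaffected.
Relative clearance = 0.594 + 0.57 + 0.16 = 1.324.
New average steady-state concentration = baseline ÷ relative clearance = 51.5 / 1.324 = 38.9 ng/mL.

38.9 ng/mL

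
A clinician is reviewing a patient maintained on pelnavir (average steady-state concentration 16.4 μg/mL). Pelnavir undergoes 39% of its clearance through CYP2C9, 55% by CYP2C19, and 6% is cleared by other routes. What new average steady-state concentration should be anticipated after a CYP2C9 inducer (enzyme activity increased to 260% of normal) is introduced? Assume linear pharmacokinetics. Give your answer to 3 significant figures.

10.1 μg/mL

CYP2C9: 0.39 × 2.6 = 1.014
CYP2C19: 0.55 (unchanged)
Other: 0.06 (unchanged)
CL_new/CL_old = 1.014 + 0.55 + 0.06 = 1.624.
New average steady-state concentration = baseline ÷ relative clearance = 16.4 / 1.624 = 10.1 μg/mL.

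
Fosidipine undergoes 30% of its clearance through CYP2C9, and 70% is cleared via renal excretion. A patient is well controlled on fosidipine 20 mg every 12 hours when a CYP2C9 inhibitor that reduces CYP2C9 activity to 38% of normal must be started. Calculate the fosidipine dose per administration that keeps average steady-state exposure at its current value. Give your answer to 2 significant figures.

CYP2C9: 0.3 × 0.38 = 0.114
Other: 0.7 (unchanged)
Relative clearance = 0.114 + 0.7 = 0.814.
Css,avg = (dose rate)/CL, so holding Css fixed requires dose ∝ CL: 20 × 0.814 = 16 mg.

16 mg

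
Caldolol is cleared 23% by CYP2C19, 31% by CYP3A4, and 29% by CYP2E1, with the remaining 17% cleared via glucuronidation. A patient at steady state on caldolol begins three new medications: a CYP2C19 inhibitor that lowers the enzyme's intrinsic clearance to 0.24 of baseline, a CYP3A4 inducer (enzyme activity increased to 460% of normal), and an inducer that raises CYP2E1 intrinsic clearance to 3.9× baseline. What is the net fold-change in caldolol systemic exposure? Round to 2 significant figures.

0.36

The CYP2C19 pathway (23% of clearance) drops to 0.24× activity: 0.23 × 0.24 = 0.0552.
The CYP3A4 pathway (31% of clearance) is boosted to 4.6× activity: 0.31 × 4.6 = 1.426.
The CYP2E1 pathway (29% of clearance) is boosted to 3.9× activity: 0.29 × 3.9 = 1.131.
Non-CYP routes (17%) are unchanged.
Relative clearance = 0.0552 + 1.426 + 1.131 + 0.17 = 2.7822.
Net systemic exposure ratio = 1 / 2.7822 = 0.36.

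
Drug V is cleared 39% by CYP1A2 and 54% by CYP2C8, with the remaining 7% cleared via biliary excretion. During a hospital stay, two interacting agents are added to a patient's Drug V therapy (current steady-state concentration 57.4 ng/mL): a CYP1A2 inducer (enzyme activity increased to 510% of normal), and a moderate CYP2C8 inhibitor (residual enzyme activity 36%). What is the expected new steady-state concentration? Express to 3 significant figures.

The CYP1A2 pathway (39% of clearance) is boosted to 5.1× activity: 0.39 × 5.1 = 1.989.
The CYP2C8 pathway (54% of clearance) drops to 0.36× activity: 0.54 × 0.36 = 0.1944.
Non-CYP routes (7%) are unchanged.
New clearance relative to baseline: 1.989 + 0.1944 + 0.07 = 2.2534.
Dividing the baseline by the relative clearance: 57.4 / 2.2534 = 25.5 ng/mL.

25.5 ng/mL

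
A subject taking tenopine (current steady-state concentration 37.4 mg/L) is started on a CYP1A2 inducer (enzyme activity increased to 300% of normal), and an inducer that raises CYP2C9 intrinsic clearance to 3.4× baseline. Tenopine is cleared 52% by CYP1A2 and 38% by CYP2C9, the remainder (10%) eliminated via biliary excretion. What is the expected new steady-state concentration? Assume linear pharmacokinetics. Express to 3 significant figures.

CYP1A2: 0.52 × 3 = 1.56
CYP2C9: 0.38 × 3.4 = 1.292
Other: 0.1 (unchanged)
New clearance relative to baseline: 1.56 + 1.292 + 0.1 = 2.952.
New steady-state concentration = 37.4 / 2.952 = 12.7 mg/L (concentration scales inversely with clearance).

12.7 mg/L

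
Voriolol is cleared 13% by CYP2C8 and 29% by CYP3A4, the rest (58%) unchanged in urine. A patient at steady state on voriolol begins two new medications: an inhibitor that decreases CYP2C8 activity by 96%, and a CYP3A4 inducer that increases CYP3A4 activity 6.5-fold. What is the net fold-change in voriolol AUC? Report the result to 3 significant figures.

0.405

CYP2C8: 0.13 × 0.04 = 0.0052
CYP3A4: 0.29 × 6.5 = 1.885
Other: 0.58 (unchanged)
CL_new/CL_old = 0.0052 + 1.885 + 0.58 = 2.4702.
Because AUC varies inversely with clearance, the combined effect is 1 / 2.4702 = 0.405.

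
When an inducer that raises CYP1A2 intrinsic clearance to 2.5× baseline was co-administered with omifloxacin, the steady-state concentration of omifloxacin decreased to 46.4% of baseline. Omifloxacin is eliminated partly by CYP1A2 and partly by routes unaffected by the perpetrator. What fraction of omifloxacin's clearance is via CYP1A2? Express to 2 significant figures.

CL'/CL = 1 / 0.464 = 2.155
2.5·fm + (1 − fm) = 2.155
fm = (2.155 − 1) / (2.5 − 1) = 0.77

0.77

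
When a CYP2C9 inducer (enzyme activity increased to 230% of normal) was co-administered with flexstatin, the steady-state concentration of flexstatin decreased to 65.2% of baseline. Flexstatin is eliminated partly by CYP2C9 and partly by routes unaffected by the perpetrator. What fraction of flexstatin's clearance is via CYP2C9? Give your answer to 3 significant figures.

Write x for the fraction cleared via CYP2C9. The observed steady-state concentration change means clearance rose to 1/0.652 = 1.534 of baseline.
Only the CYP2C9 route changed, so 1.534 = x·2.3 + (1 − x), giving x = 0.411.

0.411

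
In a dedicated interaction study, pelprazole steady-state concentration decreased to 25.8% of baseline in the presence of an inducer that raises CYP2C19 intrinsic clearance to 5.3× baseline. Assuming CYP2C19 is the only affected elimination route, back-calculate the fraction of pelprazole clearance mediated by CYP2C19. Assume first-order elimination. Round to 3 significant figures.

0.669

Write x for the fraction cleared via CYP2C19. The observed steady-state concentration change means clearance rose to 1/0.258 = 3.876 of baseline.
Only the CYP2C19 route changed, so 3.876 = x·5.3 + (1 − x), giving x = 0.669.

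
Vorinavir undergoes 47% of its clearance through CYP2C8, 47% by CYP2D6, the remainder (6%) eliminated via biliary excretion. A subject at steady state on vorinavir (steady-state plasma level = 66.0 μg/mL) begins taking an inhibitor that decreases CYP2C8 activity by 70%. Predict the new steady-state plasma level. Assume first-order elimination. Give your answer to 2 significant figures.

The CYP2C8 pathway (47% of clearance) falls to 0.3× activity: 0.47 × 0.3 = 0.141.
CYP2D6 (47%) and the residual 6% are unaffected.
New clearance relative to baseline: 0.141 + 0.47 + 0.06 = 0.671.
New steady-state plasma level = baseline ÷ relative clearance = 66.0 / 0.671 = 98 μg/mL.

98 μg/mL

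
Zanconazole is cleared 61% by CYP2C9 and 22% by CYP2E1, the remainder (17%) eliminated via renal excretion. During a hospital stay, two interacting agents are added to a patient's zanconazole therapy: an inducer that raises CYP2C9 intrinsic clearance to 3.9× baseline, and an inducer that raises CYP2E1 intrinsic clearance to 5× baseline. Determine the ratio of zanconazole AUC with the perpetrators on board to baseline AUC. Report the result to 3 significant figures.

0.274

The CYP2C9 pathway (61% of clearance) rises to 3.9× activity: 0.61 × 3.9 = 2.379.
The CYP2E1 pathway (22% of clearance) rises to 5× activity: 0.22 × 5 = 1.1.
Non-CYP routes (17%) are unchanged.
Relative clearance = 2.379 + 1.1 + 0.17 = 3.649.
Because AUC varies inversely with clearance, the combined effect is 1 / 3.649 = 0.274.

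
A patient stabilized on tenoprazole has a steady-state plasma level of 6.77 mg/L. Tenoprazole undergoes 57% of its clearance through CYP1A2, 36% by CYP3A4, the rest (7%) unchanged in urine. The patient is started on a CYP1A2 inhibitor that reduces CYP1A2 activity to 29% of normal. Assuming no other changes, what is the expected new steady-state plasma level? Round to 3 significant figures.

The CYP1A2 pathway (57% of clearance) is reduced to 0.29× activity: 0.57 × 0.29 = 0.1653.
CYP3A4 (36%) and the residual 7% are unaffected.
CL_new/CL_old = 0.1653 + 0.36 + 0.07 = 0.5953.
With dosing unchanged, steady-state plasma level scales as 1/CL: 6.77 / 0.5953 = 11.4 mg/L.

11.4 mg/L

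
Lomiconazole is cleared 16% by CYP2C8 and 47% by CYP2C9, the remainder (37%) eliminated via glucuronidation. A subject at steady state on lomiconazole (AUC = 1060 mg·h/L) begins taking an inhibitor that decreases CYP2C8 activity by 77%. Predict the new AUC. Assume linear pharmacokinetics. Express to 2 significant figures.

CYP2C8: 0.16 × 0.23 = 0.0368
CYP2C9: 0.47 (unchanged)
Other: 0.37 (unchanged)
Relative clearance = 0.0368 + 0.47 + 0.37 = 0.8768.
New AUC = baseline ÷ relative clearance = 1060 / 0.8768 = 1.2 × 10³ mg·h/L.

1.2 × 10³ mg·h/L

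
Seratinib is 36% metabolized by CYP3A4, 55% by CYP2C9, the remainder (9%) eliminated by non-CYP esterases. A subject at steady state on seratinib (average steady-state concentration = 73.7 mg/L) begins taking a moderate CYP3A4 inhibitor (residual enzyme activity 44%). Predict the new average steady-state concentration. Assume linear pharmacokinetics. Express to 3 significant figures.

92.3 mg/L

CYP3A4: 0.36 × 0.44 = 0.1584
CYP2C9: 0.55 (unchanged)
Other: 0.09 (unchanged)
New clearance relative to baseline: 0.1584 + 0.55 + 0.09 = 0.7984.
Average steady-state concentration ∝ 1/CL, so new value = 73.7 / 0.7984 = 92.3 mg/L.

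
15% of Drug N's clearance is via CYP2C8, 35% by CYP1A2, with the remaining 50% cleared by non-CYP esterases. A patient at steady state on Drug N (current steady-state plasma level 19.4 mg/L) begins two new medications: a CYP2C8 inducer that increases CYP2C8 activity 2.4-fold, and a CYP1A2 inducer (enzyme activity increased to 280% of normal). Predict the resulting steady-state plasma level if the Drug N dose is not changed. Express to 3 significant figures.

10.5 mg/L

CYP2C8: 0.15 × 2.4 = 0.36
CYP1A2: 0.35 × 2.8 = 0.98
Other: 0.5 (unchanged)
New clearance relative to baseline: 0.36 + 0.98 + 0.5 = 1.84.
Dividing the baseline by the relative clearance: 19.4 / 1.84 = 10.5 mg/L.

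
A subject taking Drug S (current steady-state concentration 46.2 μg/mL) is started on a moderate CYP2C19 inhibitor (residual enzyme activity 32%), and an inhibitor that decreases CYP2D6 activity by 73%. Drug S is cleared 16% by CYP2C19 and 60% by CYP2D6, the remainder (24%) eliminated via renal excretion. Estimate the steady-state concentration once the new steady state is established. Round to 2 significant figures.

CYP2C19: 0.16 × 0.32 = 0.0512
CYP2D6: 0.6 × 0.27 = 0.162
Other: 0.24 (unchanged)
Relative clearance = 0.0512 + 0.162 + 0.24 = 0.4532.
Steady-state concentration ∝ 1/CL: new value = 46.2 / 0.4532 = 1.0 × 10² μg/mL.

1.0 × 10² μg/mL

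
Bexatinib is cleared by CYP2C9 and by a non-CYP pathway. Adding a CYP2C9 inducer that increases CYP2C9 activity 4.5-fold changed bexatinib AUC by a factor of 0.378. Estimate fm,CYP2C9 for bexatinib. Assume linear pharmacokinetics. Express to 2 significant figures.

0.47

Write x for the fraction cleared via CYP2C9. The observed AUC change means clearance rose to 1/0.378 = 2.646 of baseline.
Only the CYP2C9 route changed, so 2.646 = x·4.5 + (1 − x), giving x = 0.47.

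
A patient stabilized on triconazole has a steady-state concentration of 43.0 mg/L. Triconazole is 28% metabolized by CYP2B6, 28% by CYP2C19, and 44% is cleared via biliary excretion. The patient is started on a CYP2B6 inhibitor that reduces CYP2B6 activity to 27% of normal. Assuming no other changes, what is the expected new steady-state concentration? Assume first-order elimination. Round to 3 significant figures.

54.0 mg/L

CYP2B6: 0.28 × 0.27 = 0.0756
CYP2C19: 0.28 (unchanged)
Other: 0.44 (unchanged)
CL_new/CL_old = 0.0756 + 0.28 + 0.44 = 0.7956.
New steady-state concentration = baseline ÷ relative clearance = 43.0 / 0.7956 = 54.0 mg/L.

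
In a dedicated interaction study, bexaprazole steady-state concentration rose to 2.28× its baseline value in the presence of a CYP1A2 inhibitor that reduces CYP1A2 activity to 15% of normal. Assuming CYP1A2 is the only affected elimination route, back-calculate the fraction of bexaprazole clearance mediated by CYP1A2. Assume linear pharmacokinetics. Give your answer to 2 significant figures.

0.66

CL'/CL = 1 / 2.28 = 0.4386
0.15·fm + (1 − fm) = 0.4386
fm = (0.4386 − 1) / (0.15 − 1) = 0.66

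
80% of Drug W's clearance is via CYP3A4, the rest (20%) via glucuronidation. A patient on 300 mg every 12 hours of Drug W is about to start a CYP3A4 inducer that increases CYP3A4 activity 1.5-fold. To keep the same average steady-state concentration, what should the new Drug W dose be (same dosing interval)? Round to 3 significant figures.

The CYP3A4 pathway (80% of clearance) increases to 1.5× activity: 0.8 × 1.5 = 1.2.
Non-CYP routes (20%) are unchanged.
New clearance relative to baseline: 1.2 + 0.2 = 1.4.
Exposure is unchanged when dose changes in proportion to clearance. New dose = 300 mg × 1.4 = 420 mg.

420 mg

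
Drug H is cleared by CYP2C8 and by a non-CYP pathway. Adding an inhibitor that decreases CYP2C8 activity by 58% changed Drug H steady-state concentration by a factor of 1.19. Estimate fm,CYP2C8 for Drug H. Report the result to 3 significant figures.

Write x for the fraction cleared via CYP2C8. The observed steady-state concentration change means clearance fell to 1/1.19 = 0.8403 of baseline.
Setting x·0.42 + (1 − x) = 0.8403 and solving: x = (0.8403 − 1)/(0.42 − 1) = 0.275.

0.275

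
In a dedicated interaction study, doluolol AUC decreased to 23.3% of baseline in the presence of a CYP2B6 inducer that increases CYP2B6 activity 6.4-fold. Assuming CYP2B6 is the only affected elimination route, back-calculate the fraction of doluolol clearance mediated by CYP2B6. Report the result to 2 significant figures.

CL'/CL = 1 / 0.233 = 4.292
6.4·fm + (1 − fm) = 4.292
fm = (4.292 − 1) / (6.4 − 1) = 0.61

0.61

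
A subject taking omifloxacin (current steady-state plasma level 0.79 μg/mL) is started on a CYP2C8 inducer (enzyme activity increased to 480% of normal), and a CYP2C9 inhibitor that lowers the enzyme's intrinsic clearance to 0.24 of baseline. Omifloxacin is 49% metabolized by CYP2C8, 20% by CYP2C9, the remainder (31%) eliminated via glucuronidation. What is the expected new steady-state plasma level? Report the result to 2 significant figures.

0.29 μg/mL

CYP2C8: 0.49 × 4.8 = 2.352
CYP2C9: 0.2 × 0.24 = 0.048
Other: 0.31 (unchanged)
CL_new/CL_old = 2.352 + 0.048 + 0.31 = 2.71.
Dividing the baseline by the relative clearance: 0.79 / 2.71 = 0.29 μg/mL.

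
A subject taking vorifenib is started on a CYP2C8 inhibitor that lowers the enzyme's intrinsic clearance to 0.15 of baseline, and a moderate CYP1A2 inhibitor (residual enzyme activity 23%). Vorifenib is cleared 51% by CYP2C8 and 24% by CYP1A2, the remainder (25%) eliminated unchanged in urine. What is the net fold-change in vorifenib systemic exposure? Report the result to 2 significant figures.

The CYP2C8 pathway (51% of clearance) falls to 0.15× activity: 0.51 × 0.15 = 0.0765.
The CYP1A2 pathway (24% of clearance) drops to 0.23× activity: 0.24 × 0.23 = 0.0552.
Non-CYP routes (25%) are unchanged.
CL_new/CL_old = 0.0765 + 0.0552 + 0.25 = 0.3817.
Net systemic exposure ratio = 1 / 0.3817 = 2.6.

2.6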